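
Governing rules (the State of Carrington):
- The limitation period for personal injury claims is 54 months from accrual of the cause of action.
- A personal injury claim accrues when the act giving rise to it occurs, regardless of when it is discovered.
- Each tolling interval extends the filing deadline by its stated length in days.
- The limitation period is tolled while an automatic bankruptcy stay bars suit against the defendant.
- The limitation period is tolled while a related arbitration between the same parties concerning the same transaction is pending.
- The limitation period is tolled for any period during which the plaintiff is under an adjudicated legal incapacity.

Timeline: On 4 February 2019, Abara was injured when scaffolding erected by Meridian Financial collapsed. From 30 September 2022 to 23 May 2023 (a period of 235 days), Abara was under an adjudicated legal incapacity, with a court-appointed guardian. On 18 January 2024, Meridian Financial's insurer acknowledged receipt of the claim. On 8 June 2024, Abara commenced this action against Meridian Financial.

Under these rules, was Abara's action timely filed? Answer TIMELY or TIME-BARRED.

The limitation period began to run on 4 February 2019.
54 months from 4 February 2019 is 4 August 2023.
The plaintiff's legal incapacity from 30 September 2022 to 23 May 2023 tolled the period for 235 days, extending the deadline to 26 March 2024.
The other events in the timeline have no effect on the limitation period under the stated rules.
Filing on 8 June 2024 missed the 26 March 2024 deadline — the action is time-barred.

TIME-BARRED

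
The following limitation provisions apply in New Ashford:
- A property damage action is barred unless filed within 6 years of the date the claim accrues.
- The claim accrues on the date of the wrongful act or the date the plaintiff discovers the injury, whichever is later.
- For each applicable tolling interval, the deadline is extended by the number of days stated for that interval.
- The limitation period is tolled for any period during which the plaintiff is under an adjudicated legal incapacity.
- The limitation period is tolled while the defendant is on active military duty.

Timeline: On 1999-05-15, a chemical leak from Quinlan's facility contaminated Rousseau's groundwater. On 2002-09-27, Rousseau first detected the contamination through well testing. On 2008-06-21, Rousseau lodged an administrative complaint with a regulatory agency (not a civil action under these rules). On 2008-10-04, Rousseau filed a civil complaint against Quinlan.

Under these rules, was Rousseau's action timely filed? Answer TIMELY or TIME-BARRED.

Taking the later of the act (1999-05-15) and discovery (2002-09-27), the claim accrued on 2002-09-27.
6 years from 2002-09-27 is 2008-09-27.
None of the other events listed affects the running of the period under the stated rules.
The 2008-10-04 filing falls after the 2008-09-27 deadline; the claim is time-barred.

TIME-BARRED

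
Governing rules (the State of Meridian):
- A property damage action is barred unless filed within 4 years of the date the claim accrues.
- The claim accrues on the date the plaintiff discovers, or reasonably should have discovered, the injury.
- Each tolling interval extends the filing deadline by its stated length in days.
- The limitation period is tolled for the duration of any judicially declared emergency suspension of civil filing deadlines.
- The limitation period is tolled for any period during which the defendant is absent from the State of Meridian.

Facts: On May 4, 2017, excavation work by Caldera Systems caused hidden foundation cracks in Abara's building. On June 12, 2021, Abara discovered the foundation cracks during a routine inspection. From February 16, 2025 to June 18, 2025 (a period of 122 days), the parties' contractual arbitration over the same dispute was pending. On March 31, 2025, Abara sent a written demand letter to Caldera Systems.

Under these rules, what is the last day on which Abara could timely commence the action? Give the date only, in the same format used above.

The claim did not accrue until Abara discovered the injury on June 12, 2021; the May 4, 2017 act date does not start the clock under the stated rule.
4 years from June 12, 2021 is June 12, 2025.
Although a pending arbitration ran from February 16, 2025 to June 18, 2025, the stated rules do not make that a tolling event, so it is disregarded.
The other events in the timeline have no effect on the limitation period under the stated rules.

June 12, 2025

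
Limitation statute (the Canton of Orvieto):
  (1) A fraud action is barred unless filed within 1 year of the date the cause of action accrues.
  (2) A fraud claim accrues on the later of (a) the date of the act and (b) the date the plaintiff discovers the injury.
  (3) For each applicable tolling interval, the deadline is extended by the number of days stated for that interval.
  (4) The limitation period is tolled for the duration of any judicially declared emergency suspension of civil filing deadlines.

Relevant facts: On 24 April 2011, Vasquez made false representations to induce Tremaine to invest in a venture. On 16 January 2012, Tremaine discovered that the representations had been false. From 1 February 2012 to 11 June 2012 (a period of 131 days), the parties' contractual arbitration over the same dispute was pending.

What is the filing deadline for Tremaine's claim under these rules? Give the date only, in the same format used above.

16 January 2013

Because discovery on 16 January 2012 post-dates the 24 April 2011 act, accrual under the later-of rule falls on 16 January 2012.
Adding the 1 year base period to 16 January 2012 gives a deadline of 16 January 2013, before any tolling.
Although a pending arbitration ran from 1 February 2012 to 11 June 2012, the stated rules do not make that a tolling event, so it is disregarded.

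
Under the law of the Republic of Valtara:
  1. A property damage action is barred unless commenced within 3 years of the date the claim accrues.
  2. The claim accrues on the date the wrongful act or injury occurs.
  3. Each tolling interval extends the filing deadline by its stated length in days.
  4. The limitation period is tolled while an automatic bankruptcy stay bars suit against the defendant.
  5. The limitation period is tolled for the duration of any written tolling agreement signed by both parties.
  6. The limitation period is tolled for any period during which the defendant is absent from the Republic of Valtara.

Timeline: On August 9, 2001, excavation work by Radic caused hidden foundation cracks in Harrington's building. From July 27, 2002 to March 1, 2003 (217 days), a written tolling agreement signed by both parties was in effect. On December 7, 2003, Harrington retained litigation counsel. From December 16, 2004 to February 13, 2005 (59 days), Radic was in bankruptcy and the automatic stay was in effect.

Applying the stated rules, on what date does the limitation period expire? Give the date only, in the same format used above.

May 12, 2005

The claim accrued on August 9, 2001, the date of the act.
3 years from August 9, 2001 is August 9, 2004.
The written tolling agreement from July 27, 2002 to March 1, 2003 tolled the period for 217 days, extending the deadline to March 14, 2005.
The automatic bankruptcy stay from December 16, 2004 to February 13, 2005 tolled the period for 59 days, extending the deadline to May 12, 2005.
The other events in the timeline have no effect on the limitation period under the stated rules.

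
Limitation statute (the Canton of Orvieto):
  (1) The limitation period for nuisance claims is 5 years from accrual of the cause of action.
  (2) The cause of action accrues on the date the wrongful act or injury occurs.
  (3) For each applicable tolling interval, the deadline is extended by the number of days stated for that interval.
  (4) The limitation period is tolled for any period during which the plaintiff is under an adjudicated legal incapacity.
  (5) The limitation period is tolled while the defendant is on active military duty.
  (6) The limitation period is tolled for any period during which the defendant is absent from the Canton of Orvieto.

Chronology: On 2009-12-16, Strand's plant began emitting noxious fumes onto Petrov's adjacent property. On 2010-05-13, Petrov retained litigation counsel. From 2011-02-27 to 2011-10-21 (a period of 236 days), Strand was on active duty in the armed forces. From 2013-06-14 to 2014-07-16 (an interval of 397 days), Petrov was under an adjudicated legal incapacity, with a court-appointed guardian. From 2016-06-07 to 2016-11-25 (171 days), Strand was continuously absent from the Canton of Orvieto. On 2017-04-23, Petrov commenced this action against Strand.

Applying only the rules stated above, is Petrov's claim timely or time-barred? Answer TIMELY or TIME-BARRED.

The cause of action accrued on 2009-12-16, the date of the act.
5 years from 2009-12-16 is 2014-12-16.
Because the defendant's active military service ran from 2011-02-27 to 2011-10-21, the deadline is extended by 236 days to 2015-08-09.
Because the plaintiff's legal incapacity ran from 2013-06-14 to 2014-07-16, the deadline is extended by 397 days to 2016-09-09.
The defendant's absence from the jurisdiction from 2016-06-07 to 2016-11-25 tolled the period for 171 days, extending the deadline to 2017-02-27.
Nothing else in the chronology tolls or restarts the period.
The 2017-04-23 filing falls after the 2017-02-27 deadline; the claim is time-barred.

TIME-BARRED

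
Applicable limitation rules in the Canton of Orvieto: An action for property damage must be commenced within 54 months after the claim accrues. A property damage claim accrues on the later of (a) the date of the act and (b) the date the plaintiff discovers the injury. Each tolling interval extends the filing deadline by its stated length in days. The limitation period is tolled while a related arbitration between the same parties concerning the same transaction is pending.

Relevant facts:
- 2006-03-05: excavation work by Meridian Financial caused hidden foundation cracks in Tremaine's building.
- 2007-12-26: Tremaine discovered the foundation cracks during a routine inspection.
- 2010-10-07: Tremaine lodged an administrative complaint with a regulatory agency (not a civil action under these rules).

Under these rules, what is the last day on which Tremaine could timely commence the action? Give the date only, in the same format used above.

2012-06-26

The claim accrued on 2007-12-26 — the later of the 2006-03-05 act and the 2007-12-26 discovery.
The untolled deadline — 54 months after 2007-12-26 — is 2012-06-26.
None of the other events listed affects the running of the period under the stated rules.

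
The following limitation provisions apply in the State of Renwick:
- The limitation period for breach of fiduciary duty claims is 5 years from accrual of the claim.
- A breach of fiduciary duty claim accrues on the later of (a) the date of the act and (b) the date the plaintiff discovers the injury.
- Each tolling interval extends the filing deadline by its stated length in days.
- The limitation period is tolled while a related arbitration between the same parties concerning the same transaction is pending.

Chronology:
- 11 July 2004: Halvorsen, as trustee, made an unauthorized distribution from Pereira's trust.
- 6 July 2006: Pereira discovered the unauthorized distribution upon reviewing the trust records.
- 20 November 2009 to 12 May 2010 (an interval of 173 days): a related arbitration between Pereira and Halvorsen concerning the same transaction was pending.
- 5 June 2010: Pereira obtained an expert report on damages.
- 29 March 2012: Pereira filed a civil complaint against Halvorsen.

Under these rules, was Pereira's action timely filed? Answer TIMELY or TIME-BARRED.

TIME-BARRED

Taking the later of the act (11 July 2004) and discovery (6 July 2006), the claim accrued on 6 July 2006.
5 years from 6 July 2006 is 6 July 2011.
Because the pending related arbitration ran from 20 November 2009 to 12 May 2010, the deadline is extended by 173 days to 26 December 2011.
Nothing else in the chronology tolls or restarts the period.
Filing on 29 March 2012 missed the 26 December 2011 deadline — the action is time-barred.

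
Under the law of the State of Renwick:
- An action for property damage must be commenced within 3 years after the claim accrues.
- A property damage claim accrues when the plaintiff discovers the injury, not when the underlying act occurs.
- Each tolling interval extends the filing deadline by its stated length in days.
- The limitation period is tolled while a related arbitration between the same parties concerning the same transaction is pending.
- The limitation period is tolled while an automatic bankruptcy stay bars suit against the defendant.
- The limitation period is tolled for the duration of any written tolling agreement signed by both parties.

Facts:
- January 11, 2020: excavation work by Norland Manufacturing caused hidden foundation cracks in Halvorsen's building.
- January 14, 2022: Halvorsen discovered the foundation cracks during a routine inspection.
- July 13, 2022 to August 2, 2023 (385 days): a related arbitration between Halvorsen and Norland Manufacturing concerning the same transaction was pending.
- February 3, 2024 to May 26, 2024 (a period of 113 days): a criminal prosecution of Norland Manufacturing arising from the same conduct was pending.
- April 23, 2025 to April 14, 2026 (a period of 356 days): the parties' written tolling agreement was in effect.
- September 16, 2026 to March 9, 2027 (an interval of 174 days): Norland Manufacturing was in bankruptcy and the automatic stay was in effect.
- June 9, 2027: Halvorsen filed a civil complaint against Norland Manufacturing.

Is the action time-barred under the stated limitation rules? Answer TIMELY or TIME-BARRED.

Under the discovery rule, the claim accrued on January 14, 2022, when Halvorsen discovered the injury — not on the January 11, 2020 date of the underlying act.
The untolled deadline — 3 years after January 14, 2022 — is January 14, 2025.
The period was tolled for 385 days by the pending related arbitration (July 13, 2022 to August 2, 2023), pushing the deadline to February 3, 2026.
The written tolling agreement from April 23, 2025 to April 14, 2026 tolled the period for 356 days, extending the deadline to January 25, 2027.
Because the automatic bankruptcy stay ran from September 16, 2026 to March 9, 2027, the deadline is extended by 174 days to July 18, 2027.
Although a criminal prosecution ran from February 3, 2024 to May 26, 2024, the stated rules do not make that a tolling event, so it is disregarded.
Halvorsen filed on June 9, 2027, before the July 18, 2027 deadline, so the action is timely.

TIMELY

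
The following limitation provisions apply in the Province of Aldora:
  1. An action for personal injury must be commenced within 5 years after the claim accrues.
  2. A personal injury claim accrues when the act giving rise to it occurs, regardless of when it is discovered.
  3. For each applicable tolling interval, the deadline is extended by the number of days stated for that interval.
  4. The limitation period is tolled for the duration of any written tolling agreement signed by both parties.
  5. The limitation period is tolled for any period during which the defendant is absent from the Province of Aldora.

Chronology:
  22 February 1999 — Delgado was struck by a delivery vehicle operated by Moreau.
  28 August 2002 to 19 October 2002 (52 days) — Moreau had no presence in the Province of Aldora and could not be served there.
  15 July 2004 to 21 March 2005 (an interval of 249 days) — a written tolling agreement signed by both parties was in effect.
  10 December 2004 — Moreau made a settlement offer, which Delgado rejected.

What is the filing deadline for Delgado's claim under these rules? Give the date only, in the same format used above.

The limitation period began to run on 22 February 1999.
Adding the 5 years base period to 22 February 1999 gives a deadline of 22 February 2004, before any tolling.
The defendant's absence from the jurisdiction from 28 August 2002 to 19 October 2002 tolled the period for 52 days, extending the deadline to 14 April 2004.
The written tolling agreement starting 15 July 2004 came too late — the period had run on 14 April 2004 — and so does not extend the deadline.
The other events in the timeline have no effect on the limitation period under the stated rules.

14 April 2004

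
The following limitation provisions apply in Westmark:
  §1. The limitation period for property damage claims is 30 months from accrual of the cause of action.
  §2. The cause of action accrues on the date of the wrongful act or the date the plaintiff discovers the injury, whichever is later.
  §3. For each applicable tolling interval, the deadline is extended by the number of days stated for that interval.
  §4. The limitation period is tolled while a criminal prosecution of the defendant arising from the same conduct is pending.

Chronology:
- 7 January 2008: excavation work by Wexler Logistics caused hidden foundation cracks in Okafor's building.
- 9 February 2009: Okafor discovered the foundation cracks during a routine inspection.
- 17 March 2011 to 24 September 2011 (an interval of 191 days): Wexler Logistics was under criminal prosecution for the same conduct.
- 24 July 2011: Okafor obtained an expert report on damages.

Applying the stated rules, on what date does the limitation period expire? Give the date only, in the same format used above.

16 February 2012

Taking the later of the act (7 January 2008) and discovery (9 February 2009), the claim accrued on 9 February 2009.
30 months from 9 February 2009 is 9 August 2011.
The period was tolled for 191 days by the pending criminal prosecution (17 March 2011 to 24 September 2011), pushing the deadline to 16 February 2012.
Nothing else in the chronology tolls or restarts the period.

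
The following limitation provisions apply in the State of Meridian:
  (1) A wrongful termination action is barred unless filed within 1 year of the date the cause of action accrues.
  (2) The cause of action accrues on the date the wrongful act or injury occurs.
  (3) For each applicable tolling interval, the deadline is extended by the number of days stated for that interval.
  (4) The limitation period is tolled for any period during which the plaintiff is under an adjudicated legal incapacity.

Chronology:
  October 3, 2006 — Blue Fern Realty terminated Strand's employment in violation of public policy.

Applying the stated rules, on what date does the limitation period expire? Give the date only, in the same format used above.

The limitation period began to run on October 3, 2006.
1 year from October 3, 2006 is October 3, 2007.

October 3, 2007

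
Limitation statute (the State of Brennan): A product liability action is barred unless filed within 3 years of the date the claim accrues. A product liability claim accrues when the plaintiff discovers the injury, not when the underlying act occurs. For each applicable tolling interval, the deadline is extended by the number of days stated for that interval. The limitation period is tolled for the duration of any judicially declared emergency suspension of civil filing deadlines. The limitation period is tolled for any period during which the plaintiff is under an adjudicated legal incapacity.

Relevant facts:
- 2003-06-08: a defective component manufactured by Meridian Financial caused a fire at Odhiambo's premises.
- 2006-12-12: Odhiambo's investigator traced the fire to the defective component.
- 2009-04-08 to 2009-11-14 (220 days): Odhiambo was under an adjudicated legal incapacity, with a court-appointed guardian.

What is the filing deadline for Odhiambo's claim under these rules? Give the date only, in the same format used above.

2010-07-20

The claim did not accrue until Odhiambo discovered the injury on 2006-12-12; the 2003-06-08 act date does not start the clock under the stated rule.
The untolled deadline — 3 years after 2006-12-12 — is 2009-12-12.
Because the plaintiff's legal incapacity ran from 2009-04-08 to 2009-11-14, the deadline is extended by 220 days to 2010-07-20.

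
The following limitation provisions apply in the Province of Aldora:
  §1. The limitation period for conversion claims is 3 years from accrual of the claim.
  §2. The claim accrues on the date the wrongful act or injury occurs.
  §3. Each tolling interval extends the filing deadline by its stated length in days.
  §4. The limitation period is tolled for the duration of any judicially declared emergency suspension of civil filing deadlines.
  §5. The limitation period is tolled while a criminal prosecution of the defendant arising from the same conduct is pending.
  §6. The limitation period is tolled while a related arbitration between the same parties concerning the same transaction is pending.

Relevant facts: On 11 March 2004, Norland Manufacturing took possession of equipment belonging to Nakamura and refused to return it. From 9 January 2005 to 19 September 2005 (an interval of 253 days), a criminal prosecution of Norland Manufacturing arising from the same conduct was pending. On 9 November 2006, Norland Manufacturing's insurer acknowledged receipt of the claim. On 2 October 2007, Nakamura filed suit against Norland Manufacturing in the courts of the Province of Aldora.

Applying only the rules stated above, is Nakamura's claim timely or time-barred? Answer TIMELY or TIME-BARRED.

The claim accrued on 11 March 2004, the date of the act.
3 years from 11 March 2004 is 11 March 2007.
The pending criminal prosecution from 9 January 2005 to 19 September 2005 tolled the period for 253 days, extending the deadline to 19 November 2007.
The other events in the timeline have no effect on the limitation period under the stated rules.
Filing on 2 October 2007 beat the 19 November 2007 deadline — the action is timely.

TIMELY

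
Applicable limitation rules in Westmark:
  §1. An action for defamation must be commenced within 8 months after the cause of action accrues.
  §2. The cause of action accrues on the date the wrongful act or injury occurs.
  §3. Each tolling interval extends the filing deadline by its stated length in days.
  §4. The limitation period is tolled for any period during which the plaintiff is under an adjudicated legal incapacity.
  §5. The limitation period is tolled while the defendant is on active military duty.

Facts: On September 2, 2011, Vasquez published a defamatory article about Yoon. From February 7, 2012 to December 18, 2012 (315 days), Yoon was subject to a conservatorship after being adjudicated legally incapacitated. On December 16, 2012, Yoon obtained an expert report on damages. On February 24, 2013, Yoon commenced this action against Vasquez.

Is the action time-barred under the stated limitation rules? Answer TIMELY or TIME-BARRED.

The cause of action accrued on September 2, 2011, the date of the act.
The untolled deadline — 8 months after September 2, 2011 — is May 2, 2012.
The period was tolled for 315 days by the plaintiff's legal incapacity (February 7, 2012 to December 18, 2012), pushing the deadline to March 13, 2013.
None of the other events listed affects the running of the period under the stated rules.
Filing on February 24, 2013 beat the March 13, 2013 deadline — the action is timely.

TIMELY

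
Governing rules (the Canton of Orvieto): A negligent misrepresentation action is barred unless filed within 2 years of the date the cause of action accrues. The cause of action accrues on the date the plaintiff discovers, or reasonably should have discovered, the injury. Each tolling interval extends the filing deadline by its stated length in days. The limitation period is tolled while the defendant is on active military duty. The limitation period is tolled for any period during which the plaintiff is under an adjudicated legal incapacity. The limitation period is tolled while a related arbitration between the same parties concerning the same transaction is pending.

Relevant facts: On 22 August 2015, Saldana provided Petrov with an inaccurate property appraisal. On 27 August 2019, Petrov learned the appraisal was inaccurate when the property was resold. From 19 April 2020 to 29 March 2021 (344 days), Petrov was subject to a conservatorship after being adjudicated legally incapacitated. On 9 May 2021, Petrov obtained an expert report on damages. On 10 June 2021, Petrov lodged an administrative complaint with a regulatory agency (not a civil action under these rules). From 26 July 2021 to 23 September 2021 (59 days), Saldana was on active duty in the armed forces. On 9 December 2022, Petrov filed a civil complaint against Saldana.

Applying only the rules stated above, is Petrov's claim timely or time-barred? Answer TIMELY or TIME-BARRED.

TIME-BARRED

The claim did not accrue until Petrov discovered the injury on 27 August 2019; the 22 August 2015 act date does not start the clock under the stated rule.
2 years from 27 August 2019 is 27 August 2021.
The plaintiff's legal incapacity from 19 April 2020 to 29 March 2021 tolled the period for 344 days, extending the deadline to 6 August 2022.
Because the defendant's active military service ran from 26 July 2021 to 23 September 2021, the deadline is extended by 59 days to 4 October 2022.
The other events in the timeline have no effect on the limitation period under the stated rules.
Petrov filed on 9 December 2022, after the 4 October 2022 deadline, so the action is time-barred.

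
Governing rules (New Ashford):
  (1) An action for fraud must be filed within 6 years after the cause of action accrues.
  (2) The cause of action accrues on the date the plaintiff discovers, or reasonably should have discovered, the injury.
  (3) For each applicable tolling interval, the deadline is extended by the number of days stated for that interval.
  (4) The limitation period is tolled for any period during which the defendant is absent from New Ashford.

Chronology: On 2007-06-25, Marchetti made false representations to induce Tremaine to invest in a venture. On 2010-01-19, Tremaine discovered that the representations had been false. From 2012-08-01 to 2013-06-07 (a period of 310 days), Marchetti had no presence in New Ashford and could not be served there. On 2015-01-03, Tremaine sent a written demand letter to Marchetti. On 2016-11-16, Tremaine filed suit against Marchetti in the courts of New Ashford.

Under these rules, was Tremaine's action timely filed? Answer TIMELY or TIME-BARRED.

TIMELY

Accrual is tied to discovery, so the period began on 2010-01-19 rather than on 2007-06-25 when the act occurred.
The untolled deadline — 6 years after 2010-01-19 — is 2016-01-19.
The period was tolled for 310 days by the defendant's absence from the jurisdiction (2012-08-01 to 2013-06-07), pushing the deadline to 2016-11-24.
Nothing else in the chronology tolls or restarts the period.
The 2016-11-16 filing precedes the 2016-11-24 deadline; the claim is timely.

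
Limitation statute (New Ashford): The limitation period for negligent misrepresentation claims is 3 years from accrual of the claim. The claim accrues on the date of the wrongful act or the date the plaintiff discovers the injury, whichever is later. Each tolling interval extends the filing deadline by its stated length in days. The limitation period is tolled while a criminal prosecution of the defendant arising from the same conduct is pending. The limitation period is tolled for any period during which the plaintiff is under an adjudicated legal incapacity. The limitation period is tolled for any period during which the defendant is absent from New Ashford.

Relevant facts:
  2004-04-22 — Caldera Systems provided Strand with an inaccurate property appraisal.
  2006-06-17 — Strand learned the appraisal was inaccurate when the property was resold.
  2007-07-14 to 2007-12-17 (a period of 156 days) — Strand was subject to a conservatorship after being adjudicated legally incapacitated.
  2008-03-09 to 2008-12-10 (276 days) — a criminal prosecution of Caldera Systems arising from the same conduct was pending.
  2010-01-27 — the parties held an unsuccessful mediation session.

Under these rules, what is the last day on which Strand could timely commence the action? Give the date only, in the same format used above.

2010-08-23

Because discovery on 2006-06-17 post-dates the 2004-04-22 act, accrual under the later-of rule falls on 2006-06-17.
The untolled deadline — 3 years after 2006-06-17 — is 2009-06-17.
The period was tolled for 156 days by the plaintiff's legal incapacity (2007-07-14 to 2007-12-17), pushing the deadline to 2009-11-20.
The pending criminal prosecution from 2008-03-09 to 2008-12-10 tolled the period for 276 days, extending the deadline to 2010-08-23.
None of the other events listed affects the running of the period under the stated rules.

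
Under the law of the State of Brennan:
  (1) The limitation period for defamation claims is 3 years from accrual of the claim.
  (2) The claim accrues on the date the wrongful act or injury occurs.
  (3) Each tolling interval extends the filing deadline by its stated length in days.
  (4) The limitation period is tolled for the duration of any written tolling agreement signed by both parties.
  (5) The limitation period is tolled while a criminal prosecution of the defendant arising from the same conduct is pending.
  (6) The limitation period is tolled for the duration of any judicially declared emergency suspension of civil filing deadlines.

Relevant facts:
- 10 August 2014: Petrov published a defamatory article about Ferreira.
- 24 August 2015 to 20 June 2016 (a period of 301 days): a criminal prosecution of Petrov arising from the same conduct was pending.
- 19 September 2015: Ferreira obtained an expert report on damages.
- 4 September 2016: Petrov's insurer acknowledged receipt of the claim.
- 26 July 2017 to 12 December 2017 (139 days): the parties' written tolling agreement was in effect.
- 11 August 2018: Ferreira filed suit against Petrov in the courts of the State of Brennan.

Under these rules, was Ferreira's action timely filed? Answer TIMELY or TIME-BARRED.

The limitation period began to run on 10 August 2014.
3 years from 10 August 2014 is 10 August 2017.
Because the pending criminal prosecution ran from 24 August 2015 to 20 June 2016, the deadline is extended by 301 days to 7 June 2018.
The period was tolled for 139 days by the written tolling agreement (26 July 2017 to 12 December 2017), pushing the deadline to 24 October 2018.
None of the other events listed affects the running of the period under the stated rules.
Filing on 11 August 2018 beat the 24 October 2018 deadline — the action is timely.

TIMELY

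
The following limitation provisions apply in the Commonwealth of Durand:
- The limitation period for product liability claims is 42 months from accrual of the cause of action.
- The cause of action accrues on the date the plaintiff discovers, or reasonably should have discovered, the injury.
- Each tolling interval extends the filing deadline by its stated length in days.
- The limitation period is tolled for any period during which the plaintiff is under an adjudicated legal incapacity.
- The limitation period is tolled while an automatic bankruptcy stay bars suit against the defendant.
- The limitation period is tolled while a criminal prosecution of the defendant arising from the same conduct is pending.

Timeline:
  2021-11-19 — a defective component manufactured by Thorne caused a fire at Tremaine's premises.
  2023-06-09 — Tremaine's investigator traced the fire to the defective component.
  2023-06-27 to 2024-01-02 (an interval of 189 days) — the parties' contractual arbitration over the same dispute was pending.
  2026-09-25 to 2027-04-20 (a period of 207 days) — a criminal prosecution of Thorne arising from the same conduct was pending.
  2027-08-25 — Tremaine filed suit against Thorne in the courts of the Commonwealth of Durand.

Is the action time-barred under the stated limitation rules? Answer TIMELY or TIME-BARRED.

Under the discovery rule, the claim accrued on 2023-06-09, when Tremaine discovered the injury — not on the 2021-11-19 date of the underlying act.
Adding the 42 months base period to 2023-06-09 gives a deadline of 2026-12-09, before any tolling.
The period was tolled for 207 days by the pending criminal prosecution (2026-09-25 to 2027-04-20), pushing the deadline to 2027-07-04.
Although a pending arbitration ran from 2023-06-27 to 2024-01-02, the stated rules do not make that a tolling event, so it is disregarded.
Filing on 2027-08-25 missed the 2027-07-04 deadline — the action is time-barred.

TIME-BARRED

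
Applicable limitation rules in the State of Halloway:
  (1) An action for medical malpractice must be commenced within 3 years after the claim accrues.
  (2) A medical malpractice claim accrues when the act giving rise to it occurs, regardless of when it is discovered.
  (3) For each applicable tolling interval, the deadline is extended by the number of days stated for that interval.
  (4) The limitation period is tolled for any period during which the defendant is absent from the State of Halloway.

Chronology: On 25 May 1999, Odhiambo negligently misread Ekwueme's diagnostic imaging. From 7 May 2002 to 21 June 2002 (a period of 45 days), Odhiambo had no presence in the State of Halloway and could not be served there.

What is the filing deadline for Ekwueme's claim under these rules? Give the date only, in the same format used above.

The claim accrued on 25 May 1999, the date of the act.
3 years from 25 May 1999 is 25 May 2002.
The defendant's absence from the jurisdiction from 7 May 2002 to 21 June 2002 tolled the period for 45 days, extending the deadline to 9 July 2002.

9 July 2002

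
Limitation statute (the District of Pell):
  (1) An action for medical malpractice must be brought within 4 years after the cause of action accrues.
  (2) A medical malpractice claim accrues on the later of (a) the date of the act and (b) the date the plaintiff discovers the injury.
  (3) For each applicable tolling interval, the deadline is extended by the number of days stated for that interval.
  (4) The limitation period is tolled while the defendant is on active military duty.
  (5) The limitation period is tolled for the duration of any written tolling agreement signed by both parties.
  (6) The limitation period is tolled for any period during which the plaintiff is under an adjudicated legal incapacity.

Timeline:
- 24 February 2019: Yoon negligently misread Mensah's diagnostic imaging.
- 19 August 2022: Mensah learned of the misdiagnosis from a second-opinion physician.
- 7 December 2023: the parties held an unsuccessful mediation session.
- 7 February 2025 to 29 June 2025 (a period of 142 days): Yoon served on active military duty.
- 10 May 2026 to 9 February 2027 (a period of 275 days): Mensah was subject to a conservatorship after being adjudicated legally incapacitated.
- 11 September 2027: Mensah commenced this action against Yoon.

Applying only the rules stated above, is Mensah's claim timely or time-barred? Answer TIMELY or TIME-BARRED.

TIMELY

Taking the later of the act (24 February 2019) and discovery (19 August 2022), the claim accrued on 19 August 2022.
Adding the 4 years base period to 19 August 2022 gives a deadline of 19 August 2026, before any tolling.
The period was tolled for 142 days by the defendant's active military service (7 February 2025 to 29 June 2025), pushing the deadline to 8 January 2027.
The period was tolled for 275 days by the plaintiff's legal incapacity (10 May 2026 to 9 February 2027), pushing the deadline to 10 October 2027.
None of the other events listed affects the running of the period under the stated rules.
Filing on 11 September 2027 beat the 10 October 2027 deadline — the action is timely.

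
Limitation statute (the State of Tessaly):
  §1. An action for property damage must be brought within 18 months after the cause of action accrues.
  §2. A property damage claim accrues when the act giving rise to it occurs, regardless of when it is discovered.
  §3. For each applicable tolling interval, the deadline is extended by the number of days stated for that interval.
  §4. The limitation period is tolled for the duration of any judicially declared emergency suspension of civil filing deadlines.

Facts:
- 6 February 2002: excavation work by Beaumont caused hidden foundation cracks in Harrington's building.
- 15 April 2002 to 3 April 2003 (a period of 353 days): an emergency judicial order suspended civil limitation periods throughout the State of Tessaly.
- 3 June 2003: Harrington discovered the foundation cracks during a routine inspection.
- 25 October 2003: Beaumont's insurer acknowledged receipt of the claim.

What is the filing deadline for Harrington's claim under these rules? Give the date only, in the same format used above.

The claim accrued on 6 February 2002, when the wrongful act occurred; under the stated occurrence rule the 3 June 2003 discovery does not delay accrual.
18 months from 6 February 2002 is 6 August 2003.
The emergency suspension of filing deadlines from 15 April 2002 to 3 April 2003 tolled the period for 353 days, extending the deadline to 24 July 2004.
The other events in the timeline have no effect on the limitation period under the stated rules.

24 July 2004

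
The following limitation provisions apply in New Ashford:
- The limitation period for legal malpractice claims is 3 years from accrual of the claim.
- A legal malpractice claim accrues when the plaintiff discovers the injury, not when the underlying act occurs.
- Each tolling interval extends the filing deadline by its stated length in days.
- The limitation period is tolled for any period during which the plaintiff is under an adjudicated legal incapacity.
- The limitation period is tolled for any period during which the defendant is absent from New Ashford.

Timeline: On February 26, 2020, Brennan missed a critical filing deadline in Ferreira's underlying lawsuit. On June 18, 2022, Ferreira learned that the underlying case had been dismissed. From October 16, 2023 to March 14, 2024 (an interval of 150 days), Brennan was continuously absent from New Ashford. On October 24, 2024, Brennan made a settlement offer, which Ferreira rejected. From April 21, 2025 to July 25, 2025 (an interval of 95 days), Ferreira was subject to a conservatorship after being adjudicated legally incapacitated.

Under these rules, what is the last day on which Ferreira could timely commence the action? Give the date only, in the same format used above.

February 18, 2026

The claim did not accrue until Ferreira discovered the injury on June 18, 2022; the February 26, 2020 act date does not start the clock under the stated rule.
3 years from June 18, 2022 is June 18, 2025.
The defendant's absence from the jurisdiction from October 16, 2023 to March 14, 2024 tolled the period for 150 days, extending the deadline to November 15, 2025.
The period was tolled for 95 days by the plaintiff's legal incapacity (April 21, 2025 to July 25, 2025), pushing the deadline to February 18, 2026.
The other events in the timeline have no effect on the limitation period under the stated rules.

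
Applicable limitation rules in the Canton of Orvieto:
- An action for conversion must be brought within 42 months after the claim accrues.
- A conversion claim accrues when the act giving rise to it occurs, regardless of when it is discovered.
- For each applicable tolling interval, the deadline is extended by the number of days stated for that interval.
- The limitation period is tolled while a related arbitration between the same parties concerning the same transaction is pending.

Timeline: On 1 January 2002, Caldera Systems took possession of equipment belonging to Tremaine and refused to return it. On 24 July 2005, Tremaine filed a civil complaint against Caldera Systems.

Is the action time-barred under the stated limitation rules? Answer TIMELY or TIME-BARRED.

The claim accrued on 1 January 2002, the date of the act.
The untolled deadline — 42 months after 1 January 2002 — is 1 July 2005.
The 24 July 2005 filing falls after the 1 July 2005 deadline; the claim is time-barred.

TIME-BARRED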